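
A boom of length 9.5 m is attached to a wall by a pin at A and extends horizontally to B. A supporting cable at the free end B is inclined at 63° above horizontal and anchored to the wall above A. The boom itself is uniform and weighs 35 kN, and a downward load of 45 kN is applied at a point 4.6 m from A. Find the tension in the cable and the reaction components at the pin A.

T = 44.10 kN, A_x = 20.02 kN, A_y = 40.71 kN

ΣM about A: T·sin63°·9.5 − 35·4.75 − 45·4.6 = 0 → T = 373.25/(9.5·0.891007) = 44.0956 ≈ 44.10 kN.
ΣF_x = 0: A_x − T·cos63° = 0 → A_x = 44.0956 × 0.45399 = 20.02 kN.
ΣF_y = 0: A_y + T·sin63° − 35 − 45 = 0 → A_y = 80 − 44.0956 × 0.891007 = 40.71 kN.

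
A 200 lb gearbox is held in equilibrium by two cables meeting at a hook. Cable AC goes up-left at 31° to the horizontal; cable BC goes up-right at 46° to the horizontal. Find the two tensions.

ΣF_x = 0: −T_AC·cos31° + T_BC·cos46° = 0 → T_BC = 1.23394·T_AC.
ΣF_y = 0: T_AC·sin31° + T_BC·sin46° = 200.
Substitute: T_AC·(0.515038 + 1.23394·0.71934) = 200 → T_AC = 142.586 ≈ 142.6 lb.
Then T_BC = 1.23394 × 142.586 = 175.9 lb.

T_AC = 142.6 lb, T_BC = 175.9 lb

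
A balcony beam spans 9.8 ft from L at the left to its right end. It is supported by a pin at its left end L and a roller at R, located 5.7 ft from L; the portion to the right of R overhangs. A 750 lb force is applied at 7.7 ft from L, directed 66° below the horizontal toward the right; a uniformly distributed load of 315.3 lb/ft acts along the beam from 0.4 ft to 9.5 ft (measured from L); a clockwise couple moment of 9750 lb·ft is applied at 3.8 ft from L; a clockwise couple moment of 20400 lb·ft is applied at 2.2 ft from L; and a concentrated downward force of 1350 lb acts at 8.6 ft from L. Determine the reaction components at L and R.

Resultant of the distributed load: 315.3 × 9.1 = 2869.23 lb at 4.95 ft from L.
ΣM about L: R_y·5.7 − 750·sin66°·7.7 − (315.3·9.1)·4.95 − 9750 − 20400 − 1350·8.6 = 0 → R_y = 61238.4/5.7 = 10743.6 ≈ 10740 lb.
ΣF_y = 0: L_y + 10743.6 − 750·sin66° − 315.3·9.1 − 1350 = 0 → L_y = -5839 lb.
ΣF_x = 0: L_x + 750·cos66° = 0 → L_x = -305.1 lb.

L_x = -305.1 lb, L_y = -5839 lb, R_y = 10740 lb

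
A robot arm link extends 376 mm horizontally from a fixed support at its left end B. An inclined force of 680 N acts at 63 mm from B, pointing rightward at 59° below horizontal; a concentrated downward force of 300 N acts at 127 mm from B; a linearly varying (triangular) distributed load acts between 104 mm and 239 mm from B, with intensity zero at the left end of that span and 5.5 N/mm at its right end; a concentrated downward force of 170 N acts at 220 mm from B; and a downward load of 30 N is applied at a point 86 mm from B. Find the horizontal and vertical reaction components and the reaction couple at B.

Resultant of the triangular load: ½ × 5.5 × 135 = 371.25 N, acting at 194 mm from B (one-third of the span from the peak).
ΣF_x = 0: B_x + 680·cos59° = 0 → B_x = -350.2 N.
ΣF_y = 0: B_y − 680·sin59° − 300 − ½·5.5·135 − 170 − 30 = 0 → B_y = 1454 N.
ΣM about B: M_B − 680·sin59°·63 − 300·127 − (½·5.5·135)·194 − 170·220 − 30·86 = 0 → M_B = 186800 N·mm.

B_x = -350.2 N, B_y = 1454 N, M_B = 186800 N·mm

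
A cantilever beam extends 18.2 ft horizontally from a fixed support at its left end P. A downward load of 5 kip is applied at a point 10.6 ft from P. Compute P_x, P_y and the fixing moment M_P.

P_x = 0, P_y = 5.000 kip, M_P = 53.00 kip·ft

ΣF_x = 0: P_x = 0.
ΣF_y = 0: P_y − 5 = 0 → P_y = 5.000 kip.
ΣM about P: M_P − 5·10.6 = 0 → M_P = 53.00 kip·ft.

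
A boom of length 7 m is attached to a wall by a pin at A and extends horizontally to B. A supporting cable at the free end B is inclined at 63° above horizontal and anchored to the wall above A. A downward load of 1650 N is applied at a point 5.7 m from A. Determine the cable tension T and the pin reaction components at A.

ΣM about A: T·sin63°·7 − 1650·5.7 = 0 → T = 9405/(7·0.891007) = 1507.92 ≈ 1508 N.
ΣF_x = 0: A_x − T·cos63° = 0 → A_x = 1507.92 × 0.45399 = 684.6 N.
ΣF_y = 0: A_y + T·sin63° − 1650 = 0 → A_y = 1650 − 1507.92 × 0.891007 = 306.4 N.

T = 1508 N, A_x = 684.6 N, A_y = 306.4 N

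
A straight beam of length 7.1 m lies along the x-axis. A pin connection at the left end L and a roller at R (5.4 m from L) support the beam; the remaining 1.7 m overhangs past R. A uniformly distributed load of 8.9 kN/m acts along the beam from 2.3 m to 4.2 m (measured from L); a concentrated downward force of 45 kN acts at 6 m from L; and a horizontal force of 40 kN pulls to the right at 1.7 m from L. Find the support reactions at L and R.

Resultant of the distributed load: 8.9 × 1.9 = 16.91 kN at 3.25 m from L.
ΣM about L: R_y·5.4 − (8.9·1.9)·3.25 − 45·6 = 0 → R_y = 324.9575/5.4 = 60.1773 ≈ 60.18 kN.
ΣF_y = 0: L_y + 60.1773 − 8.9·1.9 − 45 = 0 → L_y = 1.733 kN.
ΣF_x = 0: L_x + 40 = 0 → L_x = -40.00 kN.

L_x = -40.00 kN, L_y = 1.733 kN, R_y = 60.18 kN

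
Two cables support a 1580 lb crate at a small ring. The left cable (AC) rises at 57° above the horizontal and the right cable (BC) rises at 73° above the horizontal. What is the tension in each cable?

T_AC = 603.0 lb, T_BC = 1123 lb

ΣF_x = 0: −T_AC·cos57° + T_BC·cos73° = 0 → T_BC = 1.86283·T_AC.
ΣF_y = 0: T_AC·sin57° + T_BC·sin73° = 1580.
Substitute: T_AC·(0.838671 + 1.86283·0.956305) = 1580 → T_AC = 603.029 ≈ 603.0 lb.
Then T_BC = 1.86283 × 603.029 = 1123 lb.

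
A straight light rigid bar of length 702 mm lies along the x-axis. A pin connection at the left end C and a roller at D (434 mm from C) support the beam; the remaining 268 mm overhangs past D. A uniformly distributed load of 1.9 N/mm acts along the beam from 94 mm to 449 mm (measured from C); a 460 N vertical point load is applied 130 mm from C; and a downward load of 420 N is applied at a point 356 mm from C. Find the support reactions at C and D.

C_x = 0, C_y = 650.2 N, D_y = 904.3 N

Resultant of the distributed load: 1.9 × 355 = 674.5 N at 271.5 mm from C.
ΣM about C: D_y·434 − (1.9·355)·271.5 − 460·130 − 420·356 = 0 → D_y = 392446.75/434 = 904.255 ≈ 904.3 N.
ΣF_y = 0: C_y + 904.255 − 1.9·355 − 460 − 420 = 0 → C_y = 650.2 N.
ΣF_x = 0: no horizontal applied forces, so C_x = 0.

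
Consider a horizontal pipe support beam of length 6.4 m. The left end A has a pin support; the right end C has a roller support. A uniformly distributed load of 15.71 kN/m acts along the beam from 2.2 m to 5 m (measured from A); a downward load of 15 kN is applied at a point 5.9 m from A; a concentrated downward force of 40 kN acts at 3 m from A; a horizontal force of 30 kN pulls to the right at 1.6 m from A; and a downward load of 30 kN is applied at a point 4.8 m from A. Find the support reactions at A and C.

Resultant of the distributed load: 15.71 × 2.8 = 43.988 kN at 3.6 m from A.
Taking moments about A: C_y·6.4 − (15.71·2.8)·3.6 − 15·5.9 − 40·3 − 30·4.8 = 0 → C_y = 510.8568/6.4 = 79.8214 ≈ 79.82 kN.
ΣF_y = 0: A_y + 79.8214 − 15.71·2.8 − 15 − 40 − 30 = 0 → A_y = 49.17 kN.
ΣF_x = 0: A_x + 30 = 0 → A_x = -30.00 kN.

A_x = -30.00 kN, A_y = 49.17 kN, C_y = 79.82 kN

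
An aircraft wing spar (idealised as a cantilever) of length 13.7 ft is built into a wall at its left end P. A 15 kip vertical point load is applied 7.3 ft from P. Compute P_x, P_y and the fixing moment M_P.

P_x = 0, P_y = 15.00 kip, M_P = 109.5 kip·ft

ΣF_x = 0: P_x = 0.
ΣF_y = 0: P_y − 15 = 0 → P_y = 15.00 kip.
ΣM about P: M_P − 15·7.3 = 0 → M_P = 109.5 kip·ft.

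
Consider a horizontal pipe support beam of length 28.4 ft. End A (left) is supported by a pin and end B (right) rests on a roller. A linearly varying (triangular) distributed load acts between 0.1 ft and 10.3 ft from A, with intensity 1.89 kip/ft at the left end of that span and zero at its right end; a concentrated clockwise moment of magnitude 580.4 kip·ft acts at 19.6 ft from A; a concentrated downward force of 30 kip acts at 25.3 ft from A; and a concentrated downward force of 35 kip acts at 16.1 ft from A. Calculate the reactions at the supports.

Resultant of the triangular load: ½ × 1.89 × 10.2 = 9.639 kip, acting at 3.5 ft from A (one-third of the span from the peak).
Moments about A: B_y·28.4 − (½·1.89·10.2)·3.5 − 580.4 − 30·25.3 − 35·16.1 = 0 → B_y = 1936.6365/28.4 = 68.1914 ≈ 68.19 kip.
ΣF_y = 0: A_y + 68.1914 − ½·1.89·10.2 − 30 − 35 = 0 → A_y = 6.448 kip.
ΣF_x = 0: no horizontal applied forces, so A_x = 0.

A_x = 0, A_y = 6.448 kip, B_y = 68.19 kip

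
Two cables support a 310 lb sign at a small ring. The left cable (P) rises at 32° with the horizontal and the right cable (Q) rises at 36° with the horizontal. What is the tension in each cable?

T_P = 270.5 lb, T_Q = 283.5 lb

ΣF_x = 0: −T_P·cos32° + T_Q·cos36° = 0 → T_Q = 1.04825·T_P.
ΣF_y = 0: T_P·sin32° + T_Q·sin36° = 310.
Substitute: T_P·(0.529919 + 1.04825·0.587785) = 310 → T_P = 270.491 ≈ 270.5 lb.
Then T_Q = 1.04825 × 270.491 = 283.5 lb.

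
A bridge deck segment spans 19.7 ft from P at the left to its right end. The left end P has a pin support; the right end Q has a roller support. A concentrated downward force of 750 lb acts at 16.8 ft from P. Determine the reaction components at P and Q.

Moments about P: Q_y·19.7 − 750·16.8 = 0 → Q_y = 12600/19.7 = 639.594 ≈ 639.6 lb.
ΣF_y = 0: P_y + 639.594 − 750 = 0 → P_y = 110.4 lb.
ΣF_x = 0: no horizontal applied forces, so P_x = 0.

P_x = 0, P_y = 110.4 lb, Q_y = 639.6 lb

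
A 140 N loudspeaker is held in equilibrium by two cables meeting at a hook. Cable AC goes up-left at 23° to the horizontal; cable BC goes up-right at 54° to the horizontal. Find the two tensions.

ΣF_x = 0: −T_AC·cos23° + T_BC·cos54° = 0 → T_BC = 1.56606·T_AC.
ΣF_y = 0: T_AC·sin23° + T_BC·sin54° = 140.
Substitute: T_AC·(0.390731 + 1.56606·0.809017) = 140 → T_AC = 84.4544 ≈ 84.45 N.
Then T_BC = 1.56606 × 84.4544 = 132.3 N.

T_AC = 84.45 N, T_BC = 132.3 N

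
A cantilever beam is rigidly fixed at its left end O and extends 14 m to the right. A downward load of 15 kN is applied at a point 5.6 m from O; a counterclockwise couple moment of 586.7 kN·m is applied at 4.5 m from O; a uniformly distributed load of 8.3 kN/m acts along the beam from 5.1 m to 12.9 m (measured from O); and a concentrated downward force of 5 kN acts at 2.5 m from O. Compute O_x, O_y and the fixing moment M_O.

O_x = 0, O_y = 84.74 kN, M_O = 92.46 kN·m

Resultant of the distributed load: 8.3 × 7.8 = 64.74 kN at 9 m from O.
ΣF_x = 0: O_x = 0.
ΣF_y = 0: O_y − 15 − 8.3·7.8 − 5 = 0 → O_y = 84.74 kN.
ΣM about O: M_O − 15·5.6 + 586.7 − (8.3·7.8)·9 − 5·2.5 = 0 → M_O = 92.46 kN·m.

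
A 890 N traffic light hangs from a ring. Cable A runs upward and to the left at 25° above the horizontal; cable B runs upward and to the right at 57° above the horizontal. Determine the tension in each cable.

ΣF_x = 0: −T_A·cos25° + T_B·cos57° = 0 → T_B = 1.66405·T_A.
ΣF_y = 0: T_A·sin25° + T_B·sin57° = 890.
Substitute: T_A·(0.422618 + 1.66405·0.838671) = 890 → T_A = 489.493 ≈ 489.5 N.
Then T_B = 1.66405 × 489.493 = 814.5 N.

T_A = 489.5 N, T_B = 814.5 N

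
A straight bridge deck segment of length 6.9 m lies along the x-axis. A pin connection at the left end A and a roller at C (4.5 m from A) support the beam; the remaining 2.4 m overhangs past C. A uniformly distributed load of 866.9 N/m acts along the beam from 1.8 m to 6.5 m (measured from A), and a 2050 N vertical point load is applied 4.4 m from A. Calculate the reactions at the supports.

Resultant of the distributed load: 866.9 × 4.7 = 4074.43 N at 4.15 m from A.
Taking moments about A: C_y·4.5 − (866.9·4.7)·4.15 − 2050·4.4 = 0 → C_y = 25928.8845/4.5 = 5761.97 ≈ 5762 N.
ΣF_y = 0: A_y + 5761.97 − 866.9·4.7 − 2050 = 0 → A_y = 362.5 N.
ΣF_x = 0: no horizontal applied forces, so A_x = 0.

A_x = 0, A_y = 362.5 N, C_y = 5762 N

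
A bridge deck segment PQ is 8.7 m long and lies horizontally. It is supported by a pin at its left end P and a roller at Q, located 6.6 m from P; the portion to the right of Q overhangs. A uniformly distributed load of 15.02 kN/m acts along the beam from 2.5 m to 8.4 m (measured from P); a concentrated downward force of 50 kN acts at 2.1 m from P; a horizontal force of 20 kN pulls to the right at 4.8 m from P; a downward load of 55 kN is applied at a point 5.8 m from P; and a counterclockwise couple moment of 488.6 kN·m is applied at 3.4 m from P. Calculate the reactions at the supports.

Resultant of the distributed load: 15.02 × 5.9 = 88.618 kN at 5.45 m from P.
ΣM about P: Q_y·6.6 − (15.02·5.9)·5.45 − 50·2.1 − 55·5.8 + 488.6 = 0 → Q_y = 418.3681/6.6 = 63.3891 ≈ 63.39 kN.
ΣF_y = 0: P_y + 63.3891 − 15.02·5.9 − 50 − 55 = 0 → P_y = 130.2 kN.
ΣF_x = 0: P_x + 20 = 0 → P_x = -20.00 kN.

P_x = -20.00 kN, P_y = 130.2 kN, Q_y = 63.39 kN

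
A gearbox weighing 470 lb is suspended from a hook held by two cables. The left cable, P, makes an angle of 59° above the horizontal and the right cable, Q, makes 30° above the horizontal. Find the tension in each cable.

T_P = 407.1 lb, T_Q = 242.1 lb

ΣF_x = 0: −T_P·cos59° + T_Q·cos30° = 0 → T_Q = 0.594715·T_P.
ΣF_y = 0: T_P·sin59° + T_Q·sin30° = 470.
Substitute: T_P·(0.857167 + 0.594715·0.5) = 470 → T_P = 407.094 ≈ 407.1 lb.
Then T_Q = 0.594715 × 407.094 = 242.1 lb.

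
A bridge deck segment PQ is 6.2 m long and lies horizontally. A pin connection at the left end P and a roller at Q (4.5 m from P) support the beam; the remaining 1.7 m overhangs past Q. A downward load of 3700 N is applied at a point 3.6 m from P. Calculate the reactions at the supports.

P_x = 0, P_y = 740.0 N, Q_y = 2960 N

ΣM about P: Q_y·4.5 − 3700·3.6 = 0 → Q_y = 13320/4.5 = 2960 N.
ΣF_y = 0: P_y + 2960 − 3700 = 0 → P_y = 740.0 N.
ΣF_x = 0: no horizontal applied forces, so P_x = 0.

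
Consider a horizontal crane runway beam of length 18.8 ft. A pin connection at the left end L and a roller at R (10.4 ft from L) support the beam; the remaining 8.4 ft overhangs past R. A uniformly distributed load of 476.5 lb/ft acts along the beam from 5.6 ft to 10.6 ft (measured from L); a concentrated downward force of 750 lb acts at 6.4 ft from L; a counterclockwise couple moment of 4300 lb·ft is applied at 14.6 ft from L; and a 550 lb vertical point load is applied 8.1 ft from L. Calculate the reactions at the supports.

L_x = 0, L_y = 1350 lb, R_y = 2332 lb

Resultant of the distributed load: 476.5 × 5 = 2382.5 lb at 8.1 ft from L.
Moments about L: R_y·10.4 − (476.5·5)·8.1 − 750·6.4 + 4300 − 550·8.1 = 0 → R_y = 24253.25/10.4 = 2332.04 ≈ 2332 lb.
ΣF_y = 0: L_y + 2332.04 − 476.5·5 − 750 − 550 = 0 → L_y = 1350 lb.
ΣF_x = 0: no horizontal applied forces, so L_x = 0.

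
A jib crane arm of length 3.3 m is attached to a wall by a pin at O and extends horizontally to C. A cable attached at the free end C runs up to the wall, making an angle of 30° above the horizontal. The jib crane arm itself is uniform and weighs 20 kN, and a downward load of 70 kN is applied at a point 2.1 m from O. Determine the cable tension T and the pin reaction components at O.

T = 109.1 kN, O_x = 94.48 kN, O_y = 35.45 kN

ΣM about O: T·sin30°·3.3 − 20·1.65 − 70·2.1 = 0 → T = 180/(3.3·0.5) = 109.091 ≈ 109.1 kN.
ΣF_x = 0: O_x − T·cos30° = 0 → O_x = 109.091 × 0.866025 = 94.48 kN.
ΣF_y = 0: O_y + T·sin30° − 20 − 70 = 0 → O_y = 90 − 109.091 × 0.5 = 35.45 kN.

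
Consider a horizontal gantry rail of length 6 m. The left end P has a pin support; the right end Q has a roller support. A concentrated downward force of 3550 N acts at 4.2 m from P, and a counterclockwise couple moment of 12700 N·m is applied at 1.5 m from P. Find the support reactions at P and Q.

Moments about P: Q_y·6 − 3550·4.2 + 12700 = 0 → Q_y = 2210/6 = 368.333 ≈ 368.3 N.
ΣF_y = 0: P_y + 368.333 − 3550 = 0 → P_y = 3182 N.
ΣF_x = 0: no horizontal applied forces, so P_x = 0.

P_x = 0, P_y = 3182 N, Q_y = 368.3 N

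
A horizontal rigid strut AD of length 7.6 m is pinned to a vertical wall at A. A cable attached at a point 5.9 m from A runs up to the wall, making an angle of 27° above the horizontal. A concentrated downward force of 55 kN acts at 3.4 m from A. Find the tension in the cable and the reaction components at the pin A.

ΣM about A: T·sin27°·5.9 − 55·3.4 = 0 → T = 187/(5.9·0.45399) = 69.8141 ≈ 69.81 kN.
ΣF_x = 0: A_x − T·cos27° = 0 → A_x = 69.8141 × 0.891007 = 62.20 kN.
ΣF_y = 0: A_y + T·sin27° − 55 = 0 → A_y = 55 − 69.8141 × 0.45399 = 23.31 kN.

T = 69.81 kN, A_x = 62.20 kN, A_y = 23.31 kN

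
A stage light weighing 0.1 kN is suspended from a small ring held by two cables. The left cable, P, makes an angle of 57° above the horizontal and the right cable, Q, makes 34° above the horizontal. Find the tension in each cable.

T_P = 0.08292 kN, T_Q = 0.05447 kN

ΣF_x = 0: −T_P·cos57° + T_Q·cos34° = 0 → T_Q = 0.656953·T_P.
ΣF_y = 0: T_P·sin57° + T_Q·sin34° = 0.1.
Substitute: T_P·(0.838671 + 0.656953·0.559193) = 0.1 → T_P = 0.0829164 ≈ 0.08292 kN.
Then T_Q = 0.656953 × 0.0829164 = 0.05447 kN.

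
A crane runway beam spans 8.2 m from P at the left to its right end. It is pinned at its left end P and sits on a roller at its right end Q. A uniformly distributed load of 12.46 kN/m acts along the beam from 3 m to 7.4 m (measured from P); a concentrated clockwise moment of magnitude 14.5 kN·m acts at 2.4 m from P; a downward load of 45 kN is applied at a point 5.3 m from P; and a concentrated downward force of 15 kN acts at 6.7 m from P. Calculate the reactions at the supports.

Resultant of the distributed load: 12.46 × 4.4 = 54.824 kN at 5.2 m from P.
Moments about P: Q_y·8.2 − (12.46·4.4)·5.2 − 14.5 − 45·5.3 − 15·6.7 = 0 → Q_y = 638.5848/8.2 = 77.8762 ≈ 77.88 kN.
ΣF_y = 0: P_y + 77.8762 − 12.46·4.4 − 45 − 15 = 0 → P_y = 36.95 kN.
ΣF_x = 0: no horizontal applied forces, so P_x = 0.

P_x = 0, P_y = 36.95 kN, Q_y = 77.88 kN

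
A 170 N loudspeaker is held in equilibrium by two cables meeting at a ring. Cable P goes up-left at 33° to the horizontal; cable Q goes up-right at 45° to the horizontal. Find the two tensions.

ΣF_x = 0: −T_P·cos33° + T_Q·cos45° = 0 → T_Q = 1.18606·T_P.
ΣF_y = 0: T_P·sin33° + T_Q·sin45° = 170.
Substitute: T_P·(0.544639 + 1.18606·0.707107) = 170 → T_P = 122.894 ≈ 122.9 N.
Then T_Q = 1.18606 × 122.894 = 145.8 N.

T_P = 122.9 N, T_Q = 145.8 N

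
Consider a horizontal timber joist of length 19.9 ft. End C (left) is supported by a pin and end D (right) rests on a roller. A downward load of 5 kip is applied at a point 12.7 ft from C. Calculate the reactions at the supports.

ΣM about C: D_y·19.9 − 5·12.7 = 0 → D_y = 63.5/19.9 = 3.19095 ≈ 3.191 kip.
ΣF_y = 0: C_y + 3.19095 − 5 = 0 → C_y = 1.809 kip.
ΣF_x = 0: no horizontal applied forces, so C_x = 0.

C_x = 0, C_y = 1.809 kip, D_y = 3.191 kip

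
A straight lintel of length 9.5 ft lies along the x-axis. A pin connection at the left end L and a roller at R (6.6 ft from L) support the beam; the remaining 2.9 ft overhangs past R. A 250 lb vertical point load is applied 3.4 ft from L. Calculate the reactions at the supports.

L_x = 0, L_y = 121.2 lb, R_y = 128.8 lb

Taking moments about L: R_y·6.6 − 250·3.4 = 0 → R_y = 850/6.6 = 128.788 ≈ 128.8 lb.
ΣF_y = 0: L_y + 128.788 − 250 = 0 → L_y = 121.2 lb.
ΣF_x = 0: no horizontal applied forces, so L_x = 0.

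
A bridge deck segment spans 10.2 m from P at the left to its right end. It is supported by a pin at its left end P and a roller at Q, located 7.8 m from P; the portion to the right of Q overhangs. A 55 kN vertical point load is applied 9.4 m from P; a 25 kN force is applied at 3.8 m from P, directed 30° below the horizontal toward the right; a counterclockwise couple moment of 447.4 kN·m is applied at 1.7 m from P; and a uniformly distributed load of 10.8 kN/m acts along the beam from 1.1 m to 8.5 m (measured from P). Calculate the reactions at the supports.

Resultant of the distributed load: 10.8 × 7.4 = 79.92 kN at 4.8 m from P.
Moments about P: Q_y·7.8 − 55·9.4 − 25·sin30°·3.8 + 447.4 − (10.8·7.4)·4.8 = 0 → Q_y = 500.716/7.8 = 64.1944 ≈ 64.19 kN.
ΣF_y = 0: P_y + 64.1944 − 55 − 25·sin30° − 10.8·7.4 = 0 → P_y = 83.23 kN.
ΣF_x = 0: P_x + 25·cos30° = 0 → P_x = -21.65 kN.

P_x = -21.65 kN, P_y = 83.23 kN, Q_y = 64.19 kN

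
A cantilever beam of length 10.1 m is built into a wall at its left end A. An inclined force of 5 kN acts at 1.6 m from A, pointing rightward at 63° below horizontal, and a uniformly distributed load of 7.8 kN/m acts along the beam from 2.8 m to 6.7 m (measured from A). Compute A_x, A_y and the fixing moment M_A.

A_x = -2.270 kN, A_y = 34.88 kN, M_A = 151.6 kN·m

Resultant of the distributed load: 7.8 × 3.9 = 30.42 kN at 4.75 m from A.
ΣF_x = 0: A_x + 5·cos63° = 0 → A_x = -2.270 kN.
ΣF_y = 0: A_y − 5·sin63° − 7.8·3.9 = 0 → A_y = 34.88 kN.
ΣM about A: M_A − 5·sin63°·1.6 − (7.8·3.9)·4.75 = 0 → M_A = 151.6 kN·m.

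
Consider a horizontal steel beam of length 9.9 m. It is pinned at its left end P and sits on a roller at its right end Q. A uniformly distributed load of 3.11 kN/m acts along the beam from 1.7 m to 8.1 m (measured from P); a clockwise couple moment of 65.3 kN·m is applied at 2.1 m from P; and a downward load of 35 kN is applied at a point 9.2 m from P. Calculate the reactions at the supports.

Resultant of the distributed load: 3.11 × 6.4 = 19.904 kN at 4.9 m from P.
Taking moments about P: Q_y·9.9 − (3.11·6.4)·4.9 − 65.3 − 35·9.2 = 0 → Q_y = 484.8296/9.9 = 48.9727 ≈ 48.97 kN.
ΣF_y = 0: P_y + 48.9727 − 3.11·6.4 − 35 = 0 → P_y = 5.931 kN.
ΣF_x = 0: no horizontal applied forces, so P_x = 0.

P_x = 0, P_y = 5.931 kN, Q_y = 48.97 kN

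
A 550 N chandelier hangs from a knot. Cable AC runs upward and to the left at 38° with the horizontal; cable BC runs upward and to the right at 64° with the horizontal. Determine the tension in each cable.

ΣF_x = 0: −T_AC·cos38° + T_BC·cos64° = 0 → T_BC = 1.79759·T_AC.
ΣF_y = 0: T_AC·sin38° + T_BC·sin64° = 550.
Substitute: T_AC·(0.615661 + 1.79759·0.898794) = 550 → T_AC = 246.49 ≈ 246.5 N.
Then T_BC = 1.79759 × 246.49 = 443.1 N.

T_AC = 246.5 N, T_BC = 443.1 N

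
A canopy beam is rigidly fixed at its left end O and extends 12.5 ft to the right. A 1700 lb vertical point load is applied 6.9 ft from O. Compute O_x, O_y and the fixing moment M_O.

O_x = 0, O_y = 1700 lb, M_O = 11730 lb·ft

ΣF_x = 0: O_x = 0.
ΣF_y = 0: O_y − 1700 = 0 → O_y = 1700 lb.
ΣM about O: M_O − 1700·6.9 = 0 → M_O = 11730 lb·ft.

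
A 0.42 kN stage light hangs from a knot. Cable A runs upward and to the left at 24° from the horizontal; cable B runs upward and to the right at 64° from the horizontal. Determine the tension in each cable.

ΣF_x = 0: −T_A·cos24° + T_B·cos64° = 0 → T_B = 2.08395·T_A.
ΣF_y = 0: T_A·sin24° + T_B·sin64° = 0.42.
Substitute: T_A·(0.406737 + 2.08395·0.898794) = 0.42 → T_A = 0.184228 ≈ 0.1842 kN.
Then T_B = 2.08395 × 0.184228 = 0.3839 kN.

T_A = 0.1842 kN, T_B = 0.3839 kN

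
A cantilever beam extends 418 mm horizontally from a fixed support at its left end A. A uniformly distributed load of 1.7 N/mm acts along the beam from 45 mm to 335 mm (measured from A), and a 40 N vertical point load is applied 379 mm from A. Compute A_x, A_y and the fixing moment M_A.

A_x = 0, A_y = 533.0 N, M_A = 108800 N·mm

Resultant of the distributed load: 1.7 × 290 = 493 N at 190 mm from A.
ΣF_x = 0: A_x = 0.
ΣF_y = 0: A_y − 1.7·290 − 40 = 0 → A_y = 533.0 N.
ΣM about A: M_A − (1.7·290)·190 − 40·379 = 0 → M_A = 108800 N·mm.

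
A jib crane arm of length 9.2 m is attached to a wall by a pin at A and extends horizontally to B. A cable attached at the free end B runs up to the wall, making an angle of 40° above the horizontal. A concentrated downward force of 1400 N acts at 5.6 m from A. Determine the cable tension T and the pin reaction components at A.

ΣM about A: T·sin40°·9.2 − 1400·5.6 = 0 → T = 7840/(9.2·0.642788) = 1325.75 ≈ 1326 N.
ΣF_x = 0: A_x − T·cos40° = 0 → A_x = 1325.75 × 0.766044 = 1016 N.
ΣF_y = 0: A_y + T·sin40° − 1400 = 0 → A_y = 1400 − 1325.75 × 0.642788 = 547.8 N.

T = 1326 N, A_x = 1016 N, A_y = 547.8 N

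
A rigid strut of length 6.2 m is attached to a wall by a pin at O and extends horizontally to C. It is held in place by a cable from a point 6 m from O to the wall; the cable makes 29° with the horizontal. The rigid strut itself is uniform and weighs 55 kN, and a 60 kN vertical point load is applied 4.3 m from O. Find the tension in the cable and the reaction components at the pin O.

T = 147.3 kN, O_x = 128.8 kN, O_y = 43.58 kN

ΣM about O: T·sin29°·6 − 55·3.1 − 60·4.3 = 0 → T = 428.5/(6·0.48481) = 147.309 ≈ 147.3 kN.
ΣF_x = 0: O_x − T·cos29° = 0 → O_x = 147.309 × 0.87462 = 128.8 kN.
ΣF_y = 0: O_y + T·sin29° − 55 − 60 = 0 → O_y = 115 − 147.309 × 0.48481 = 43.58 kN.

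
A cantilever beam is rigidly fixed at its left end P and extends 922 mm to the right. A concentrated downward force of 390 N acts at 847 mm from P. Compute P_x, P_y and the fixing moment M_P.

P_x = 0, P_y = 390.0 N, M_P = 330300 N·mm

ΣF_x = 0: P_x = 0.
ΣF_y = 0: P_y − 390 = 0 → P_y = 390.0 N.
ΣM about P: M_P − 390·847 = 0 → M_P = 330300 N·mm.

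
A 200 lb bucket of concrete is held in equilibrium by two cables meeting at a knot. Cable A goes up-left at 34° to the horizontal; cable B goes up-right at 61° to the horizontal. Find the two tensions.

T_A = 97.33 lb, T_B = 166.4 lb

ΣF_x = 0: −T_A·cos34° + T_B·cos61° = 0 → T_B = 1.71003·T_A.
ΣF_y = 0: T_A·sin34° + T_B·sin61° = 200.
Substitute: T_A·(0.559193 + 1.71003·0.87462) = 200 → T_A = 97.3322 ≈ 97.33 lb.
Then T_B = 1.71003 × 97.3322 = 166.4 lb.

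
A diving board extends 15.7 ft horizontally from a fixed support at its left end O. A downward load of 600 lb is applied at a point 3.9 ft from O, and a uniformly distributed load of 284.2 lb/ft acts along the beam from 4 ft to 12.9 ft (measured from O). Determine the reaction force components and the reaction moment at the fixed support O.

Resultant of the distributed load: 284.2 × 8.9 = 2529.38 lb at 8.45 ft from O.
ΣF_x = 0: O_x = 0.
ΣF_y = 0: O_y − 600 − 284.2·8.9 = 0 → O_y = 3129 lb.
ΣM about O: M_O − 600·3.9 − (284.2·8.9)·8.45 = 0 → M_O = 23710 lb·ft.

O_x = 0, O_y = 3129 lb, M_O = 23710 lb·ft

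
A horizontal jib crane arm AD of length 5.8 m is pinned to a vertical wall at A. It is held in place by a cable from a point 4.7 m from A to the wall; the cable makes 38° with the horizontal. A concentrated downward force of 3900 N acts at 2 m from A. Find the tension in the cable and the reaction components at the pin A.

ΣM about A: T·sin38°·4.7 − 3900·2 = 0 → T = 7800/(4.7·0.615661) = 2695.6 ≈ 2696 N.
ΣF_x = 0: A_x − T·cos38° = 0 → A_x = 2695.6 × 0.788011 = 2124 N.
ΣF_y = 0: A_y + T·sin38° − 3900 = 0 → A_y = 3900 − 2695.6 × 0.615661 = 2240 N.

T = 2696 N, A_x = 2124 N, A_y = 2240 N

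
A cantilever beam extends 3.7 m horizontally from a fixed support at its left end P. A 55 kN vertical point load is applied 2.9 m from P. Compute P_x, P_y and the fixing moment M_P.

ΣF_x = 0: P_x = 0.
ΣF_y = 0: P_y − 55 = 0 → P_y = 55.00 kN.
ΣM about P: M_P − 55·2.9 = 0 → M_P = 159.5 kN·m.

P_x = 0, P_y = 55.00 kN, M_P = 159.5 kN·m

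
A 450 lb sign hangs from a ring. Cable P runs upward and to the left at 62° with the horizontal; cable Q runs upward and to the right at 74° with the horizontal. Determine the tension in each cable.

ΣF_x = 0: −T_P·cos62° + T_Q·cos74° = 0 → T_Q = 1.70322·T_P.
ΣF_y = 0: T_P·sin62° + T_Q·sin74° = 450.
Substitute: T_P·(0.882948 + 1.70322·0.961262) = 450 → T_P = 178.558 ≈ 178.6 lb.
Then T_Q = 1.70322 × 178.558 = 304.1 lb.

T_P = 178.6 lb, T_Q = 304.1 lb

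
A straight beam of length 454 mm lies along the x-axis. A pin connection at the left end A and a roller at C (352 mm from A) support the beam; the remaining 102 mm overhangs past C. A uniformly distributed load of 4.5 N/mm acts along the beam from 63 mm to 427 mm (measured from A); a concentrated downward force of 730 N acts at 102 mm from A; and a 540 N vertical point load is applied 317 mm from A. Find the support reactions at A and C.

Resultant of the distributed load: 4.5 × 364 = 1638 N at 245 mm from A.
Moments about A: C_y·352 − (4.5·364)·245 − 730·102 − 540·317 = 0 → C_y = 646950/352 = 1837.93 ≈ 1838 N.
ΣF_y = 0: A_y + 1837.93 − 4.5·364 − 730 − 540 = 0 → A_y = 1070 N.
ΣF_x = 0: no horizontal applied forces, so A_x = 0.

A_x = 0, A_y = 1070 N, C_y = 1838 N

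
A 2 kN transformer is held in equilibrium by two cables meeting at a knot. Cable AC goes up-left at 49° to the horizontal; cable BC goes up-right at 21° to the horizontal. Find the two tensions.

T_AC = 1.987 kN, T_BC = 1.396 kN

ΣF_x = 0: −T_AC·cos49° + T_BC·cos21° = 0 → T_BC = 0.702734·T_AC.
ΣF_y = 0: T_AC·sin49° + T_BC·sin21° = 2.
Substitute: T_AC·(0.75471 + 0.702734·0.358368) = 2 → T_AC = 1.98699 ≈ 1.987 kN.
Then T_BC = 0.702734 × 1.98699 = 1.396 kN.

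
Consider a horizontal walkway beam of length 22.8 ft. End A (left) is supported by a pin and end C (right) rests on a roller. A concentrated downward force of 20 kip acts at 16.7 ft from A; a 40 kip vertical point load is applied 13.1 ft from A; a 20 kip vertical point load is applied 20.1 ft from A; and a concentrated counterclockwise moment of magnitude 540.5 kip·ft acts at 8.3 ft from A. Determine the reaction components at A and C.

Taking moments about A: C_y·22.8 − 20·16.7 − 40·13.1 − 20·20.1 + 540.5 = 0 → C_y = 719.5/22.8 = 31.557 ≈ 31.56 kip.
ΣF_y = 0: A_y + 31.557 − 20 − 40 − 20 = 0 → A_y = 48.44 kip.
ΣF_x = 0: no horizontal applied forces, so A_x = 0.

A_x = 0, A_y = 48.44 kip, C_y = 31.56 kip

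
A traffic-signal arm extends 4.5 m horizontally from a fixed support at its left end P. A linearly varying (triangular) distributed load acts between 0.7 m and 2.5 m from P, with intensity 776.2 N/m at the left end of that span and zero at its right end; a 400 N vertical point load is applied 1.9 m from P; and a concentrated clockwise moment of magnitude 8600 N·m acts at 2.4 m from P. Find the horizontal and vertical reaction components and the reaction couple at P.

Resultant of the triangular load: ½ × 776.2 × 1.8 = 698.58 N, acting at 1.3 m from P (one-third of the span from the peak).
ΣF_x = 0: P_x = 0.
ΣF_y = 0: P_y − ½·776.2·1.8 − 400 = 0 → P_y = 1099 N.
ΣM about P: M_P − (½·776.2·1.8)·1.3 − 400·1.9 − 8600 = 0 → M_P = 10270 N·m.

P_x = 0, P_y = 1099 N, M_P = 10270 N·m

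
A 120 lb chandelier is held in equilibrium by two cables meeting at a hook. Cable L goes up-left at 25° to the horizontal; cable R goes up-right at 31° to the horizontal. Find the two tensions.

ΣF_x = 0: −T_L·cos25° + T_R·cos31° = 0 → T_R = 1.05733·T_L.
ΣF_y = 0: T_L·sin25° + T_R·sin31° = 120.
Substitute: T_L·(0.422618 + 1.05733·0.515038) = 120 → T_L = 124.072 ≈ 124.1 lb.
Then T_R = 1.05733 × 124.072 = 131.2 lb.

T_L = 124.1 lb, T_R = 131.2 lb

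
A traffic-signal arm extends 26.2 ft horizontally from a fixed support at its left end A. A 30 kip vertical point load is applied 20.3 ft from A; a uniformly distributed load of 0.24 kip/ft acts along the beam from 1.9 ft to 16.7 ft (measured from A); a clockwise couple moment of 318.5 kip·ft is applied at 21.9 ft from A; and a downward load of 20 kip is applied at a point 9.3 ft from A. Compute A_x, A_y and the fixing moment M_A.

Resultant of the distributed load: 0.24 × 14.8 = 3.552 kip at 9.3 ft from A.
ΣF_x = 0: A_x = 0.
ΣF_y = 0: A_y − 30 − 0.24·14.8 − 20 = 0 → A_y = 53.55 kip.
ΣM about A: M_A − 30·20.3 − (0.24·14.8)·9.3 − 318.5 − 20·9.3 = 0 → M_A = 1147 kip·ft.

A_x = 0, A_y = 53.55 kip, M_A = 1147 kip·ft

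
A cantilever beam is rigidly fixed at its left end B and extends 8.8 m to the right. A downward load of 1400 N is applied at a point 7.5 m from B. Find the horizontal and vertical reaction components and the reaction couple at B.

ΣF_x = 0: B_x = 0.
ΣF_y = 0: B_y − 1400 = 0 → B_y = 1400 N.
ΣM about B: M_B − 1400·7.5 = 0 → M_B = 10500 N·m.

B_x = 0, B_y = 1400 N, M_B = 10500 N·m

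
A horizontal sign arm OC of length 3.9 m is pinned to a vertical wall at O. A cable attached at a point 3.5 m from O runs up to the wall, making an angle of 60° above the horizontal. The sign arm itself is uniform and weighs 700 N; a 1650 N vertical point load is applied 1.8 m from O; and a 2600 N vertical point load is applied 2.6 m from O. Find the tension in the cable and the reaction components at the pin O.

ΣM about O: T·sin60°·3.5 − 700·1.95 − 1650·1.8 − 2600·2.6 = 0 → T = 11095/(3.5·0.866025) = 3660.4 ≈ 3660 N.
ΣF_x = 0: O_x − T·cos60° = 0 → O_x = 3660.4 × 0.5 = 1830 N.
ΣF_y = 0: O_y + T·sin60° − 700 − 1650 − 2600 = 0 → O_y = 4950 − 3660.4 × 0.866025 = 1780 N.

T = 3660 N, O_x = 1830 N, O_y = 1780 N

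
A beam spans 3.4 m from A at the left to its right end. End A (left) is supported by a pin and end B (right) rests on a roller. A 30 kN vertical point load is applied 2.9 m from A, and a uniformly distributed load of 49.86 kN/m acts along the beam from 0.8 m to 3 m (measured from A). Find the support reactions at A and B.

A_x = 0, A_y = 52.81 kN, B_y = 86.89 kN

Resultant of the distributed load: 49.86 × 2.2 = 109.692 kN at 1.9 m from A.
ΣM about A: B_y·3.4 − 30·2.9 − (49.86·2.2)·1.9 = 0 → B_y = 295.4148/3.4 = 86.8867 ≈ 86.89 kN.
ΣF_y = 0: A_y + 86.8867 − 30 − 49.86·2.2 = 0 → A_y = 52.81 kN.
ΣF_x = 0: no horizontal applied forces, so A_x = 0.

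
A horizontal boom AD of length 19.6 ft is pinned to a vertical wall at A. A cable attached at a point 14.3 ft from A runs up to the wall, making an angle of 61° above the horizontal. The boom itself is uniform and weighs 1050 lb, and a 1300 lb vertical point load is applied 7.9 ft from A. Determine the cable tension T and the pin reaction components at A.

ΣM about A: T·sin61°·14.3 − 1050·9.8 − 1300·7.9 = 0 → T = 20560/(14.3·0.87462) = 1643.87 ≈ 1644 lb.
ΣF_x = 0: A_x − T·cos61° = 0 → A_x = 1643.87 × 0.48481 = 797.0 lb.
ΣF_y = 0: A_y + T·sin61° − 1050 − 1300 = 0 → A_y = 2350 − 1643.87 × 0.87462 = 912.2 lb.

T = 1644 lb, A_x = 797.0 lb, A_y = 912.2 lb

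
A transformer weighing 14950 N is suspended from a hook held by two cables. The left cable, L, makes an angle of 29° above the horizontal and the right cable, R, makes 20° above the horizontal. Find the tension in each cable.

T_L = 18610 N, T_R = 17330 N

ΣF_x = 0: −T_L·cos29° + T_R·cos20° = 0 → T_R = 0.930751·T_L.
ΣF_y = 0: T_L·sin29° + T_R·sin20° = 14950.
Substitute: T_L·(0.48481 + 0.930751·0.34202) = 14950 → T_L = 18614.3 ≈ 18610 N.
Then T_R = 0.930751 × 18614.3 = 17330 N.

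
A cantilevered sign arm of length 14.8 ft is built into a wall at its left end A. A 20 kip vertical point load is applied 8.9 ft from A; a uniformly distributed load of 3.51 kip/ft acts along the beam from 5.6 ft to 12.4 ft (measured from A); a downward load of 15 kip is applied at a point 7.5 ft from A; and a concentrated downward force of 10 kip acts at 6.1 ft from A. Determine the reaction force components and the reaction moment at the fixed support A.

Resultant of the distributed load: 3.51 × 6.8 = 23.868 kip at 9 ft from A.
ΣF_x = 0: A_x = 0.
ΣF_y = 0: A_y − 20 − 3.51·6.8 − 15 − 10 = 0 → A_y = 68.87 kip.
ΣM about A: M_A − 20·8.9 − (3.51·6.8)·9 − 15·7.5 − 10·6.1 = 0 → M_A = 566.3 kip·ft.

A_x = 0, A_y = 68.87 kip, M_A = 566.3 kip·ft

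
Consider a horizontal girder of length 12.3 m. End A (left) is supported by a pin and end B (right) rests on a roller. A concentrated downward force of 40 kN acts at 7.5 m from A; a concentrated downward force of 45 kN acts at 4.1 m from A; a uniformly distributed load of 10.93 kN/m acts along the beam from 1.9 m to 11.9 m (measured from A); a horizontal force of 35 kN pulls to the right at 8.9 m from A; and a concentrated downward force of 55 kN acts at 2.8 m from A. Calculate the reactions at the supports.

Resultant of the distributed load: 10.93 × 10 = 109.3 kN at 6.9 m from A.
Moments about A: B_y·12.3 − 40·7.5 − 45·4.1 − (10.93·10)·6.9 − 55·2.8 = 0 → B_y = 1392.67/12.3 = 113.225 ≈ 113.2 kN.
ΣF_y = 0: A_y + 113.225 − 40 − 45 − 10.93·10 − 55 = 0 → A_y = 136.1 kN.
ΣF_x = 0: A_x + 35 = 0 → A_x = -35.00 kN.

A_x = -35.00 kN, A_y = 136.1 kN, B_y = 113.2 kN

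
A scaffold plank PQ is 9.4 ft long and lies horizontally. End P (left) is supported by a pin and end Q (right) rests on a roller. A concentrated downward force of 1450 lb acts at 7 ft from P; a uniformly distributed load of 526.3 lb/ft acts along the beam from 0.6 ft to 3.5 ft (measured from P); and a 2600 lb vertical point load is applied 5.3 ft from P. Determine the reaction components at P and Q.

P_x = 0, P_y = 2698 lb, Q_y = 2879 lb

Resultant of the distributed load: 526.3 × 2.9 = 1526.27 lb at 2.05 ft from P.
Taking moments about P: Q_y·9.4 − 1450·7 − (526.3·2.9)·2.05 − 2600·5.3 = 0 → Q_y = 27058.8535/9.4 = 2878.6 ≈ 2879 lb.
ΣF_y = 0: P_y + 2878.6 − 1450 − 526.3·2.9 − 2600 = 0 → P_y = 2698 lb.
ΣF_x = 0: no horizontal applied forces, so P_x = 0.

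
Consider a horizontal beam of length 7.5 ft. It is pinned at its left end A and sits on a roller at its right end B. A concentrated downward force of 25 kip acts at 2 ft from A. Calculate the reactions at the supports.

Moments about A: B_y·7.5 − 25·2 = 0 → B_y = 50/7.5 = 6.66667 ≈ 6.667 kip.
ΣF_y = 0: A_y + 6.66667 − 25 = 0 → A_y = 18.33 kip.
ΣF_x = 0: no horizontal applied forces, so A_x = 0.

A_x = 0, A_y = 18.33 kip, B_y = 6.667 kip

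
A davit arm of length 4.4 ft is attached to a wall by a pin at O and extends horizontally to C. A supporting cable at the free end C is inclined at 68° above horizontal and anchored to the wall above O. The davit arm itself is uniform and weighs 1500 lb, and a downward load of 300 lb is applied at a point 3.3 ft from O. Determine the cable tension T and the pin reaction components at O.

ΣM about O: T·sin68°·4.4 − 1500·2.2 − 300·3.3 = 0 → T = 4290/(4.4·0.927184) = 1051.57 ≈ 1052 lb.
ΣF_x = 0: O_x − T·cos68° = 0 → O_x = 1051.57 × 0.374607 = 393.9 lb.
ΣF_y = 0: O_y + T·sin68° − 1500 − 300 = 0 → O_y = 1800 − 1051.57 × 0.927184 = 825.0 lb.

T = 1052 lb, O_x = 393.9 lb, O_y = 825.0 lb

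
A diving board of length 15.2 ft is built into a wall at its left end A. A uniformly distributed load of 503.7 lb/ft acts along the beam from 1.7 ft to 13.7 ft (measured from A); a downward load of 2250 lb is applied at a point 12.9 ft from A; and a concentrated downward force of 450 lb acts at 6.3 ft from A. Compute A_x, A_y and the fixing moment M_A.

Resultant of the distributed load: 503.7 × 12 = 6044.4 lb at 7.7 ft from A.
ΣF_x = 0: A_x = 0.
ΣF_y = 0: A_y − 503.7·12 − 2250 − 450 = 0 → A_y = 8744 lb.
ΣM about A: M_A − (503.7·12)·7.7 − 2250·12.9 − 450·6.3 = 0 → M_A = 78400 lb·ft.

A_x = 0, A_y = 8744 lb, M_A = 78400 lb·ft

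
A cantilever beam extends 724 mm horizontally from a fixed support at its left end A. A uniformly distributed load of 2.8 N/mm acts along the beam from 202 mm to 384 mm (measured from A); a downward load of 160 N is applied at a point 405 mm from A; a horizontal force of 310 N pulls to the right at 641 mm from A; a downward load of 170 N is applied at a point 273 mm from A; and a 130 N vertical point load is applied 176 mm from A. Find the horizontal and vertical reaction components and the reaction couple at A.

A_x = -310.0 N, A_y = 969.6 N, M_A = 283400 N·mm

Resultant of the distributed load: 2.8 × 182 = 509.6 N at 293 mm from A.
ΣF_x = 0: A_x + 310 = 0 → A_x = -310.0 N.
ΣF_y = 0: A_y − 2.8·182 − 160 − 170 − 130 = 0 → A_y = 969.6 N.
ΣM about A: M_A − (2.8·182)·293 − 160·405 − 170·273 − 130·176 = 0 → M_A = 283400 N·mm.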